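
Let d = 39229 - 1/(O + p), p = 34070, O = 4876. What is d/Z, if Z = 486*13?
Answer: 1527812633/246060828 ≈ 6.2091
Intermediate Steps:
d = 1527812633/38946 (d = 39229 - 1/(4876 + 34070) = 39229 - 1/38946 = 1527812633/38946 ≈ 39229.)
Z = 6318
d/Z = (1527812633/38946)/6318 = (1527812633/38946)*(1/6318) = 1527812633/246060828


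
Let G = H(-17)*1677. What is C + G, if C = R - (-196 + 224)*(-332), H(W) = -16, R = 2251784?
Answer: 2234248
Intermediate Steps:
G = -26832 (G = -16*1677 = -26832)
C = 2261080 (C = 2251784 - (-196 + 224)*(-332) = 2251784 - 28*(-332) = 2251784 - 1*(-9296) = 2251784 + 9296 = 2261080)
C + G = 2261080 - 26832 = 2234248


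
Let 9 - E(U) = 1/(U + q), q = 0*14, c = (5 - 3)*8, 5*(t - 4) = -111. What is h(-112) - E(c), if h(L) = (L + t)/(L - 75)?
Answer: -123289/14960 ≈ -8.2412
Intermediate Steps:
t = -91/5 (t = 4 + (⅕)*(-111) = 4 - 111/5 = -91/5 ≈ -18.200)
h(L) = (-91/5 + L)/(-75 + L) (h(L) = (L - 91/5)/(L - 75) = (-91/5 + L)/(-75 + L))
c = 16 (c = 2*8 = 16)
q = 0
E(U) = 9 - 1/U (E(U) = 9 - 1/(U + 0) = 9 - 1/U)
h(-112) - E(c) = (-91/5 - 112)/(-75 - 112) - (9 - 1/16) = -651/5/(-187) - (9 - 1*1/16) = -1/187*(-651/5) - (9 - 1/16) = 651/935 - 1*143/16 = 651/935 - 143/16 = -123289/14960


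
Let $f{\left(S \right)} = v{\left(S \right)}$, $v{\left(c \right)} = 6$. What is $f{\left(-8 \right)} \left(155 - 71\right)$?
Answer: $504$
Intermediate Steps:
$f{\left(S \right)} = 6$
$f{\left(-8 \right)} \left(155 - 71\right) = 6 \left(155 - 71\right) = 6 \cdot 84 = 504$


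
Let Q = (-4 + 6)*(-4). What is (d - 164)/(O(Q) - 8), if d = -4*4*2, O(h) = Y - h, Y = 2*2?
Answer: -49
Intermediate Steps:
Q = -8 (Q = 2*(-4) = -8)
Y = 4
O(h) = 4 - h
d = -32 (d = -16*2 = -32)
(d - 164)/(O(Q) - 8) = (-32 - 164)/((4 - 1*(-8)) - 8) = -196/((4 + 8) - 8) = -196/(12 - 8) = -196/4 = -196*¼ = -49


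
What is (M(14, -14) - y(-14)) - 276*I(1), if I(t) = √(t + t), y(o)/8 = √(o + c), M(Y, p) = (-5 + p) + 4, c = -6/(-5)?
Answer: -15 - 276*√2 - 64*I*√5/5 ≈ -405.32 - 28.622*I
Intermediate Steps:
c = 6/5 (c = -6*(-⅕) = 6/5 ≈ 1.2000)
M(Y, p) = -1 + p
y(o) = 8*√(6/5 + o) (y(o) = 8*√(o + 6/5) = 8*√(6/5 + o))
I(t) = √2*√t (I(t) = √(2*t) = √2*√t)
(M(14, -14) - y(-14)) - 276*I(1) = ((-1 - 14) - 8*√(30 + 25*(-14))/5) - 276*√2*√1 = (-15 - 8*√(30 - 350)/5) - 276*√2 = (-15 - 8*√(-320)/5) - 276*√2 = (-15 - 8*8*I*√5/5) - 276*√2 = (-15 - 64*I*√5/5) - 276*√2 = -15 - 276*√2 - 64*I*√5/5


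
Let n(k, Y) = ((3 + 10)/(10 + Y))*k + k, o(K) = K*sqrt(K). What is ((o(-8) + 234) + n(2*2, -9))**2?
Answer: 83588 - 9280*I*sqrt(2) ≈ 83588.0 - 13124.0*I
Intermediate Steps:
o(K) = K**(3/2)
n(k, Y) = k + 13*k/(10 + Y) (n(k, Y) = (13/(10 + Y))*k + k = 13*k/(10 + Y) + k = k + 13*k/(10 + Y))
((o(-8) + 234) + n(2*2, -9))**2 = (((-8)**(3/2) + 234) + (2*2)*(23 - 9)/(10 - 9))**2 = ((-16*I*sqrt(2) + 234) + 4*14/1)**2 = ((234 - 16*I*sqrt(2)) + 4*1*14)**2 = ((234 - 16*I*sqrt(2)) + 56)**2 = (290 - 16*I*sqrt(2))**2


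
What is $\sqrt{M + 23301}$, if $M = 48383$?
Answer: $2 \sqrt{17921} \approx 267.74$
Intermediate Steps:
$\sqrt{M + 23301} = \sqrt{48383 + 23301} = \sqrt{71684} = 2 \sqrt{17921}$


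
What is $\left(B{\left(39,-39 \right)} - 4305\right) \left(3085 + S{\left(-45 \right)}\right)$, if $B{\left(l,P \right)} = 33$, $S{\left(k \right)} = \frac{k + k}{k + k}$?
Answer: $-13183392$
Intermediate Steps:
$S{\left(k \right)} = 1$ ($S{\left(k \right)} = \frac{2 k}{2 k} = 2 k \frac{1}{2 k} = 1$)
$\left(B{\left(39,-39 \right)} - 4305\right) \left(3085 + S{\left(-45 \right)}\right) = \left(33 - 4305\right) \left(3085 + 1\right) = \left(-4272\right) 3086 = -13183392$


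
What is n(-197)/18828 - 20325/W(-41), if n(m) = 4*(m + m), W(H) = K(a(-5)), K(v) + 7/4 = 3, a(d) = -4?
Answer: -76536214/4707 ≈ -16260.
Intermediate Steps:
K(v) = 5/4 (K(v) = -7/4 + 3 = 5/4)
W(H) = 5/4
n(m) = 8*m (n(m) = 4*(2*m) = 8*m)
n(-197)/18828 - 20325/W(-41) = (8*(-197))/18828 - 20325/5/4 = -1576*1/18828 - 20325*⅘ = -394/4707 - 16260 = -76536214/4707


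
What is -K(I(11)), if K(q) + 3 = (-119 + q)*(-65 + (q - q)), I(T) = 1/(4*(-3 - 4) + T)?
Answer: -131509/17 ≈ -7735.8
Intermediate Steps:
I(T) = 1/(-28 + T) (I(T) = 1/(4*(-7) + T) = 1/(-28 + T))
K(q) = 7732 - 65*q (K(q) = -3 + (-119 + q)*(-65 + (q - q)) = -3 + (-119 + q)*(-65 + 0) = -3 + (-119 + q)*(-65) = -3 + (7735 - 65*q) = 7732 - 65*q)
-K(I(11)) = -(7732 - 65/(-28 + 11)) = -(7732 - 65/(-17)) = -(7732 - 65*(-1/17)) = -(7732 + 65/17) = -1*131509/17 = -131509/17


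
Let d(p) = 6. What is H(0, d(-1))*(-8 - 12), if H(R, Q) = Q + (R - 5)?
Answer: -20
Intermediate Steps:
H(R, Q) = -5 + Q + R (H(R, Q) = Q + (-5 + R) = -5 + Q + R)
H(0, d(-1))*(-8 - 12) = (-5 + 6 + 0)*(-8 - 12) = 1*(-20) = -20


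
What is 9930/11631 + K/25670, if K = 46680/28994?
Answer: 123186723608/144277898723 ≈ 0.85382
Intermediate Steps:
K = 23340/14497 (K = 46680*(1/28994) = 23340/14497 ≈ 1.6100)
9930/11631 + K/25670 = 9930/11631 + (23340/14497)/25670 = 9930*(1/11631) + (23340/14497)*(1/25670) = 3310/3877 + 2334/37213799 = 123186723608/144277898723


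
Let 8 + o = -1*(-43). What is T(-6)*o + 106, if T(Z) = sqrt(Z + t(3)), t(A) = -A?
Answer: 106 + 105*I ≈ 106.0 + 105.0*I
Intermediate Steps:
o = 35 (o = -8 - 1*(-43) = -8 + 43 = 35)
T(Z) = sqrt(-3 + Z) (T(Z) = sqrt(Z - 1*3) = sqrt(Z - 3) = sqrt(-3 + Z))
T(-6)*o + 106 = sqrt(-3 - 6)*35 + 106 = sqrt(-9)*35 + 106 = (3*I)*35 + 106 = 105*I + 106 = 106 + 105*I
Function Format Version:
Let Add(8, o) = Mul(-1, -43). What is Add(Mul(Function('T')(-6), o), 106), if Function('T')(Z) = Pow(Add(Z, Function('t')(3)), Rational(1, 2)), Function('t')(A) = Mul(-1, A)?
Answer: Add(106, Mul(105, I)) ≈ Add(106.00, Mul(105.00, I))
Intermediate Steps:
o = 35 (o = Add(-8, Mul(-1, -43)) = Add(-8, 43) = 35)
Function('T')(Z) = Pow(Add(-3, Z), Rational(1, 2)) (Function('T')(Z) = Pow(Add(Z, Mul(-1, 3)), Rational(1, 2)) = Pow(Add(Z, -3), Rational(1, 2)) = Pow(Add(-3, Z), Rational(1, 2)))
Add(Mul(Function('T')(-6), o), 106) = Add(Mul(Pow(Add(-3, -6), Rational(1, 2)), 35), 106) = Add(Mul(Pow(-9, Rational(1, 2)), 35), 106) = Add(Mul(Mul(3, I), 35), 106) = Add(Mul(105, I), 106) = Add(106, Mul(105, I))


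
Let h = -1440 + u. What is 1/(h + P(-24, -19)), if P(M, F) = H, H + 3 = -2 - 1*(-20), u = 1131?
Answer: -1/294 ≈ -0.0034014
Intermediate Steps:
h = -309 (h = -1440 + 1131 = -309)
H = 15 (H = -3 + (-2 - 1*(-20)) = -3 + (-2 + 20) = -3 + 18 = 15)
P(M, F) = 15
1/(h + P(-24, -19)) = 1/(-309 + 15) = 1/(-294) = -1/294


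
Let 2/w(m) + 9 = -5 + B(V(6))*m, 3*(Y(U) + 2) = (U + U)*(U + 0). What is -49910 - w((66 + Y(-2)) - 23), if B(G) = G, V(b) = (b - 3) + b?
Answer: -18915892/379 ≈ -49910.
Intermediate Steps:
V(b) = -3 + 2*b (V(b) = (-3 + b) + b = -3 + 2*b)
Y(U) = -2 + 2*U²/3 (Y(U) = -2 + ((U + U)*(U + 0))/3 = -2 + ((2*U)*U)/3 = -2 + (2*U²)/3 = -2 + 2*U²/3)
w(m) = 2/(-14 + 9*m) (w(m) = 2/(-9 + (-5 + (-3 + 2*6)*m)) = 2/(-9 + (-5 + (-3 + 12)*m)) = 2/(-9 + (-5 + 9*m)) = 2/(-14 + 9*m))
-49910 - w((66 + Y(-2)) - 23) = -49910 - 2/(-14 + 9*((66 + (-2 + (⅔)*(-2)²)) - 23)) = -49910 - 2/(-14 + 9*((66 + (-2 + (⅔)*4)) - 23)) = -49910 - 2/(-14 + 9*((66 + (-2 + 8/3)) - 23)) = -49910 - 2/(-14 + 9*((66 + ⅔) - 23)) = -49910 - 2/(-14 + 9*(200/3 - 23)) = -49910 - 2/(-14 + 9*(131/3)) = -49910 - 2/(-14 + 393) = -49910 - 2/379 = -18915892/379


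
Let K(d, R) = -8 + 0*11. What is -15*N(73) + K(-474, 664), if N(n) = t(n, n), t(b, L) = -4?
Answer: 52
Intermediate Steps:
N(n) = -4
K(d, R) = -8 (K(d, R) = -8 + 0 = -8)
-15*N(73) + K(-474, 664) = -15*(-4) - 8 = 60 - 8 = 52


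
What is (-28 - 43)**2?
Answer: 5041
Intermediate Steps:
(-28 - 43)**2 = (-71)**2 = 5041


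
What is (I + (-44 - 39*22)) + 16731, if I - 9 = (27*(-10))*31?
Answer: 7468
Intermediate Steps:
I = -8361 (I = 9 + (27*(-10))*31 = 9 - 270*31 = 9 - 8370 = -8361)
(I + (-44 - 39*22)) + 16731 = (-8361 + (-44 - 39*22)) + 16731 = (-8361 + (-44 - 858)) + 16731 = (-8361 - 902) + 16731 = -9263 + 16731 = 7468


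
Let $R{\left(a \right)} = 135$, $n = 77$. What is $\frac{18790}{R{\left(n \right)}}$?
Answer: $\frac{3758}{27} \approx 139.19$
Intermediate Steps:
$\frac{18790}{R{\left(n \right)}} = \frac{18790}{135} = 18790 \cdot \frac{1}{135} = \frac{3758}{27}$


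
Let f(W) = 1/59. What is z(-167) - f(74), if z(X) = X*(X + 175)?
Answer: -78825/59 ≈ -1336.0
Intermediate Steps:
f(W) = 1/59
z(X) = X*(175 + X)
z(-167) - f(74) = -167*(175 - 167) - 1*1/59 = -167*8 - 1/59 = -1336 - 1/59 = -78825/59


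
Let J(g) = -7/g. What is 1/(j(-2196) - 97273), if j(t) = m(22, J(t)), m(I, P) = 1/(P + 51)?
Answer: -112003/10894865623 ≈ -1.0280e-5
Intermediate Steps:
m(I, P) = 1/(51 + P)
j(t) = 1/(51 - 7/t)
1/(j(-2196) - 97273) = 1/(-2196/(-7 + 51*(-2196)) - 97273) = 1/(-2196/(-7 - 111996) - 97273) = 1/(-2196/(-112003) - 97273) = 1/(-2196*(-1/112003) - 97273) = 1/(2196/112003 - 97273) = 1/(-10894865623/112003) = -112003/10894865623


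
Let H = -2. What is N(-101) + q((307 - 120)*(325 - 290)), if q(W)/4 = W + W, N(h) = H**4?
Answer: 52376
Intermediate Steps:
N(h) = 16 (N(h) = (-2)**4 = 16)
q(W) = 8*W (q(W) = 4*(W + W) = 4*(2*W) = 8*W)
N(-101) + q((307 - 120)*(325 - 290)) = 16 + 8*((307 - 120)*(325 - 290)) = 16 + 8*(187*35) = 16 + 8*6545 = 16 + 52360 = 52376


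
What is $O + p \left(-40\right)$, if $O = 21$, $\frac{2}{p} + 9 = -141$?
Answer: $\frac{323}{15} \approx 21.533$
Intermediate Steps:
$p = - \frac{1}{75}$ ($p = \frac{2}{-9 - 141} = \frac{2}{-150} = 2 \left(- \frac{1}{150}\right) = - \frac{1}{75} \approx -0.013333$)
$O + p \left(-40\right) = 21 - - \frac{8}{15} = 21 + \frac{8}{15} = \frac{323}{15}$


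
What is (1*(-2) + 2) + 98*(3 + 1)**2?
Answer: 1568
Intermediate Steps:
(1*(-2) + 2) + 98*(3 + 1)**2 = (-2 + 2) + 98*4**2 = 0 + 98*16 = 0 + 1568 = 1568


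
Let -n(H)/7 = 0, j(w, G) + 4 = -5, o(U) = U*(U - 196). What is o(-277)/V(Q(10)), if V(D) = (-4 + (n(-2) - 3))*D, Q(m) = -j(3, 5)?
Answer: -131021/63 ≈ -2079.7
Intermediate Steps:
o(U) = U*(-196 + U)
j(w, G) = -9 (j(w, G) = -4 - 5 = -9)
Q(m) = 9 (Q(m) = -1*(-9) = 9)
n(H) = 0 (n(H) = -7*0 = 0)
V(D) = -7*D (V(D) = (-4 + (0 - 3))*D = (-4 - 3)*D = -7*D)
o(-277)/V(Q(10)) = (-277*(-196 - 277))/((-7*9)) = -277*(-473)/(-63) = 131021*(-1/63) = -131021/63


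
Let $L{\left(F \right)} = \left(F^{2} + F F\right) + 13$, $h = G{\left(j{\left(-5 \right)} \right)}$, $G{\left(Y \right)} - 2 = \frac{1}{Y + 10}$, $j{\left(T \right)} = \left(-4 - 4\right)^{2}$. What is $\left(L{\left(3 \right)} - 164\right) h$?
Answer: $- \frac{19817}{74} \approx -267.8$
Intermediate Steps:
$j{\left(T \right)} = 64$ ($j{\left(T \right)} = \left(-8\right)^{2} = 64$)
$G{\left(Y \right)} = 2 + \frac{1}{10 + Y}$ ($G{\left(Y \right)} = 2 + \frac{1}{Y + 10} = 2 + \frac{1}{10 + Y}$)
$h = \frac{149}{74}$ ($h = \frac{21 + 2 \cdot 64}{10 + 64} = \frac{21 + 128}{74} = \frac{1}{74} \cdot 149 = \frac{149}{74} \approx 2.0135$)
$L{\left(F \right)} = 13 + 2 F^{2}$ ($L{\left(F \right)} = \left(F^{2} + F^{2}\right) + 13 = 2 F^{2} + 13 = 13 + 2 F^{2}$)
$\left(L{\left(3 \right)} - 164\right) h = \left(\left(13 + 2 \cdot 3^{2}\right) - 164\right) \frac{149}{74} = \left(\left(13 + 2 \cdot 9\right) - 164\right) \frac{149}{74} = \left(\left(13 + 18\right) - 164\right) \frac{149}{74} = \left(31 - 164\right) \frac{149}{74} = \left(-133\right) \frac{149}{74} = - \frac{19817}{74}$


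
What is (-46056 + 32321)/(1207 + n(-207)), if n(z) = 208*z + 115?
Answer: 13735/41734 ≈ 0.32911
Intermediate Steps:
n(z) = 115 + 208*z
(-46056 + 32321)/(1207 + n(-207)) = (-46056 + 32321)/(1207 + (115 + 208*(-207))) = -13735/(1207 + (115 - 43056)) = -13735/(1207 - 42941) = -13735/(-41734) = -13735*(-1/41734) = 13735/41734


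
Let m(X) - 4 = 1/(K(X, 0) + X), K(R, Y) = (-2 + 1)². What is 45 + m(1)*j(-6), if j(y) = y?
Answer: 18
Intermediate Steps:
K(R, Y) = 1 (K(R, Y) = (-1)² = 1)
m(X) = 4 + 1/(1 + X)
45 + m(1)*j(-6) = 45 + ((5 + 4*1)/(1 + 1))*(-6) = 45 + ((5 + 4)/2)*(-6) = 45 + ((½)*9)*(-6) = 45 + (9/2)*(-6) = 45 - 27 = 18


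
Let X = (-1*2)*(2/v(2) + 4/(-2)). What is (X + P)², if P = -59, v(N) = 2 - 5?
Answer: 25921/9 ≈ 2880.1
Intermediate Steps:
v(N) = -3
X = 16/3 (X = (-1*2)*(2/(-3) + 4/(-2)) = -2*(2*(-⅓) + 4*(-½)) = -2*(-⅔ - 2) = -2*(-8/3) = 16/3 ≈ 5.3333)
(X + P)² = (16/3 - 59)² = (-161/3)² = 25921/9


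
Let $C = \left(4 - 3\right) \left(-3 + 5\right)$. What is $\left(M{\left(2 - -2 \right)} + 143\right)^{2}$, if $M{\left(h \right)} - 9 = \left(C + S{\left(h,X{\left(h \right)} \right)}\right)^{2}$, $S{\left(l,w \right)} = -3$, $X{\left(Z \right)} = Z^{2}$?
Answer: $23409$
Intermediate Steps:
$C = 2$ ($C = 1 \cdot 2 = 2$)
$M{\left(h \right)} = 10$ ($M{\left(h \right)} = 9 + \left(2 - 3\right)^{2} = 9 + \left(-1\right)^{2} = 9 + 1 = 10$)
$\left(M{\left(2 - -2 \right)} + 143\right)^{2} = \left(10 + 143\right)^{2} = 153^{2} = 23409$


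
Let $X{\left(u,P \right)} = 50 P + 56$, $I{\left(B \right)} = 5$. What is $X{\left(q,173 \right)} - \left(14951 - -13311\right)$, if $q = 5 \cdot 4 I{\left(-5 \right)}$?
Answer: $-19556$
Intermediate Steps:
$q = 100$ ($q = 5 \cdot 4 \cdot 5 = 20 \cdot 5 = 100$)
$X{\left(u,P \right)} = 56 + 50 P$
$X{\left(q,173 \right)} - \left(14951 - -13311\right) = \left(56 + 50 \cdot 173\right) - \left(14951 - -13311\right) = \left(56 + 8650\right) - \left(14951 + 13311\right) = 8706 - 28262 = -19556$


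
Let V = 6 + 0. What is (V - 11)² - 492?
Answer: -467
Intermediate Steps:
V = 6
(V - 11)² - 492 = (6 - 11)² - 492 = (-5)² - 492 = 25 - 492 = -467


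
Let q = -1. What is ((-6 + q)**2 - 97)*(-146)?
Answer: 7008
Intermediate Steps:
((-6 + q)**2 - 97)*(-146) = ((-6 - 1)**2 - 97)*(-146) = ((-7)**2 - 97)*(-146) = (49 - 97)*(-146) = -48*(-146) = 7008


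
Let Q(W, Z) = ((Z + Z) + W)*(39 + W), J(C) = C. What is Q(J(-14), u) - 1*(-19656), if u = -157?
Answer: 11456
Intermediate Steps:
Q(W, Z) = (39 + W)*(W + 2*Z) (Q(W, Z) = (2*Z + W)*(39 + W) = (W + 2*Z)*(39 + W) = (39 + W)*(W + 2*Z))
Q(J(-14), u) - 1*(-19656) = ((-14)**2 + 39*(-14) + 78*(-157) + 2*(-14)*(-157)) - 1*(-19656) = (196 - 546 - 12246 + 4396) + 19656 = -8200 + 19656 = 11456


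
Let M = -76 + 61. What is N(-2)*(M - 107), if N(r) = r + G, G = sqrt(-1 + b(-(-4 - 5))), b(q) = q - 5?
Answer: 244 - 122*sqrt(3) ≈ 32.690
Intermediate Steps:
b(q) = -5 + q
G = sqrt(3) (G = sqrt(-1 + (-5 - (-4 - 5))) = sqrt(-1 + (-5 - 1*(-9))) = sqrt(-1 + (-5 + 9)) = sqrt(-1 + 4) = sqrt(3) ≈ 1.7320)
M = -15
N(r) = r + sqrt(3)
N(-2)*(M - 107) = (-2 + sqrt(3))*(-15 - 107) = (-2 + sqrt(3))*(-122) = 244 - 122*sqrt(3)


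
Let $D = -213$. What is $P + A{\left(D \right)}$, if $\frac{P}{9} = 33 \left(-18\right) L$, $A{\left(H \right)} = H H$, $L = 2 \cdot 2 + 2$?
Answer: $13293$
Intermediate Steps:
$L = 6$ ($L = 4 + 2 = 6$)
$A{\left(H \right)} = H^{2}$
$P = -32076$ ($P = 9 \cdot 33 \left(-18\right) 6 = 9 \left(\left(-594\right) 6\right) = 9 \left(-3564\right) = -32076$)
$P + A{\left(D \right)} = -32076 + \left(-213\right)^{2} = -32076 + 45369 = 13293$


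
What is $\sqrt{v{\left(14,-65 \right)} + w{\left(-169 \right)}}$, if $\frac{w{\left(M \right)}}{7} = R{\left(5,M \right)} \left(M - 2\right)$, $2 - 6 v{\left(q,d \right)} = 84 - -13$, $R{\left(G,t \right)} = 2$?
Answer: $\frac{i \sqrt{86754}}{6} \approx 49.09 i$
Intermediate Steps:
$v{\left(q,d \right)} = - \frac{95}{6}$ ($v{\left(q,d \right)} = \frac{1}{3} - \frac{84 - -13}{6} = \frac{1}{3} - \frac{84 + 13}{6} = \frac{1}{3} - \frac{97}{6} = - \frac{95}{6}$)
$w{\left(M \right)} = -28 + 14 M$ ($w{\left(M \right)} = 7 \cdot 2 \left(M - 2\right) = 7 \cdot 2 \left(-2 + M\right) = 7 \left(-4 + 2 M\right) = -28 + 14 M$)
$\sqrt{v{\left(14,-65 \right)} + w{\left(-169 \right)}} = \sqrt{- \frac{95}{6} + \left(-28 + 14 \left(-169\right)\right)} = \sqrt{- \frac{95}{6} - 2394} = \sqrt{- \frac{14459}{6}} = \frac{i \sqrt{86754}}{6}$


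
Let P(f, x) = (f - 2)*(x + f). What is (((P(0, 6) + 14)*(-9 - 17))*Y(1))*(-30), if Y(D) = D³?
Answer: 1560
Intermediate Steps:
P(f, x) = (-2 + f)*(f + x)
(((P(0, 6) + 14)*(-9 - 17))*Y(1))*(-30) = ((((0² - 2*0 - 2*6 + 0*6) + 14)*(-9 - 17))*1³)*(-30) = ((((0 + 0 - 12 + 0) + 14)*(-26))*1)*(-30) = (((-12 + 14)*(-26))*1)*(-30) = ((2*(-26))*1)*(-30) = -52*1*(-30) = -52*(-30) = 1560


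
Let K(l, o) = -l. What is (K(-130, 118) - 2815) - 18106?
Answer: -20791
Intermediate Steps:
(K(-130, 118) - 2815) - 18106 = (-1*(-130) - 2815) - 18106 = (130 - 2815) - 18106 = -2685 - 18106 = -20791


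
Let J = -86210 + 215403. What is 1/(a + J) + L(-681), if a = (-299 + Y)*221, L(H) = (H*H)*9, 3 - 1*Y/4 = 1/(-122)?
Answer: 16746183394693/4012168 ≈ 4.1738e+6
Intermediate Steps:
Y = 734/61 (Y = 12 - 4/(-122) = 12 - 4*(-1/122) = 12 + 2/61 = 734/61 ≈ 12.033)
L(H) = 9*H² (L(H) = H²*9 = 9*H²)
a = -3868605/61 (a = (-299 + 734/61)*221 = -17505/61*221 = -3868605/61 ≈ -63420.)
J = 129193
1/(a + J) + L(-681) = 1/(-3868605/61 + 129193) + 9*(-681)² = 1/(4012168/61) + 9*463761 = 61/4012168 + 4173849 = 16746183394693/4012168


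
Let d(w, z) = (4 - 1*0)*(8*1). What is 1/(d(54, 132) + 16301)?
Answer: 1/16333 ≈ 6.1226e-5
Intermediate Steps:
d(w, z) = 32 (d(w, z) = (4 + 0)*8 = 4*8 = 32)
1/(d(54, 132) + 16301) = 1/(32 + 16301) = 1/16333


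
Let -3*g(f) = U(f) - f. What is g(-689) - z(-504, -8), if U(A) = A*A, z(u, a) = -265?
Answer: -158205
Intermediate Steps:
U(A) = A**2
g(f) = -f**2/3 + f/3 (g(f) = -(f**2 - f)/3 = -f**2/3 + f/3)
g(-689) - z(-504, -8) = (1/3)*(-689)*(1 - 1*(-689)) - 1*(-265) = (1/3)*(-689)*(1 + 689) + 265 = (1/3)*(-689)*690 + 265 = -158470 + 265 = -158205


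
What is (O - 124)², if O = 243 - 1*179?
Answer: 3600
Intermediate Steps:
O = 64 (O = 243 - 179 = 64)
(O - 124)² = (64 - 124)² = (-60)² = 3600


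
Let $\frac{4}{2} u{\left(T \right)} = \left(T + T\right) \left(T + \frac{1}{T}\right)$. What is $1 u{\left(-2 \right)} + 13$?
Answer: $18$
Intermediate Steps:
$u{\left(T \right)} = T \left(T + \frac{1}{T}\right)$ ($u{\left(T \right)} = \frac{\left(T + T\right) \left(T + \frac{1}{T}\right)}{2} = \frac{2 T \left(T + \frac{1}{T}\right)}{2} = T \left(T + \frac{1}{T}\right)$)
$1 u{\left(-2 \right)} + 13 = 1 \left(1 + \left(-2\right)^{2}\right) + 13 = 1 \left(1 + 4\right) + 13 = 1 \cdot 5 + 13 = 5 + 13 = 18$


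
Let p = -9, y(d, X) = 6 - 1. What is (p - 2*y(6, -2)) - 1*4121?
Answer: -4140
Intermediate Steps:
y(d, X) = 5
(p - 2*y(6, -2)) - 1*4121 = (-9 - 2*5) - 1*4121 = (-9 - 10) - 4121 = -19 - 4121 = -4140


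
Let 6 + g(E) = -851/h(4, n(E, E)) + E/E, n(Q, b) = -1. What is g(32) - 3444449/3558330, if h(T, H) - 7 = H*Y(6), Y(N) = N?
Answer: -3049374929/3558330 ≈ -856.97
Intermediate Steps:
h(T, H) = 7 + 6*H (h(T, H) = 7 + H*6 = 7 + 6*H)
g(E) = -856 (g(E) = -6 + (-851/(7 + 6*(-1)) + E/E) = -6 + (-851/(7 - 6) + 1) = -6 + (-851/1 + 1) = -6 + (-851*1 + 1) = -6 + (-851 + 1) = -6 - 850 = -856)
g(32) - 3444449/3558330 = -856 - 3444449/3558330 = -3049374929/3558330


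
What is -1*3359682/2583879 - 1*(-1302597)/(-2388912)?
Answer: -1265748631083/685851061072 ≈ -1.8455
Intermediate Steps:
-1*3359682/2583879 - 1*(-1302597)/(-2388912) = -3359682*1/2583879 + 1302597*(-1/2388912) = -1119894/861293 - 434199/796304 = -1265748631083/685851061072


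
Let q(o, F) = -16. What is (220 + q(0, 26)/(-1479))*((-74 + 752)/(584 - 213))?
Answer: 73539496/182903 ≈ 402.07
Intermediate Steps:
(220 + q(0, 26)/(-1479))*((-74 + 752)/(584 - 213)) = (220 - 16/(-1479))*((-74 + 752)/(584 - 213)) = (220 - 16*(-1/1479))*(678/371) = (220 + 16/1479)*(678*(1/371)) = (325396/1479)*(678/371) = 73539496/182903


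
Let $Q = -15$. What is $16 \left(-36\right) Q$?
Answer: $8640$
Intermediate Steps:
$16 \left(-36\right) Q = 16 \left(-36\right) \left(-15\right) = \left(-576\right) \left(-15\right) = 8640$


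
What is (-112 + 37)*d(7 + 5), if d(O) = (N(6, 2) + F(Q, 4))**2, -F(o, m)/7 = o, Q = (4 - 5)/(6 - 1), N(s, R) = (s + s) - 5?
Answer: -5292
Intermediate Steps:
N(s, R) = -5 + 2*s (N(s, R) = 2*s - 5 = -5 + 2*s)
Q = -1/5 ≈ -0.20000
F(o, m) = -7*o
d(O) = 1764/25 (d(O) = ((-5 + 2*6) - 7*(-1/5))**2 = ((-5 + 12) + 7/5)**2 = (7 + 7/5)**2 = (42/5)**2 = 1764/25)
(-112 + 37)*d(7 + 5) = (-112 + 37)*(1764/25) = -75*1764/25 = -5292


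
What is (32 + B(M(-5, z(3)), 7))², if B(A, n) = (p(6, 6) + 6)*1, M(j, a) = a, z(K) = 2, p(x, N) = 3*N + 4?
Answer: 3600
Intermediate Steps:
p(x, N) = 4 + 3*N
B(A, n) = 28 (B(A, n) = ((4 + 3*6) + 6)*1 = ((4 + 18) + 6)*1 = (22 + 6)*1 = 28*1 = 28)
(32 + B(M(-5, z(3)), 7))² = (32 + 28)² = 60² = 3600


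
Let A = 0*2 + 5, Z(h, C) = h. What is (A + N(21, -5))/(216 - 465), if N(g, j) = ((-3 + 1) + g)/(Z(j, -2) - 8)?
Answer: -46/3237 ≈ -0.014211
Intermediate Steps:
A = 5 (A = 0 + 5 = 5)
N(g, j) = (-2 + g)/(-8 + j) (N(g, j) = ((-3 + 1) + g)/(j - 8) = (-2 + g)/(-8 + j))
(A + N(21, -5))/(216 - 465) = (5 + (-2 + 21)/(-8 - 5))/(216 - 465) = (5 + 19/(-13))/(-249) = (5 - 1/13*19)*(-1/249) = (5 - 19/13)*(-1/249) = (46/13)*(-1/249) = -46/3237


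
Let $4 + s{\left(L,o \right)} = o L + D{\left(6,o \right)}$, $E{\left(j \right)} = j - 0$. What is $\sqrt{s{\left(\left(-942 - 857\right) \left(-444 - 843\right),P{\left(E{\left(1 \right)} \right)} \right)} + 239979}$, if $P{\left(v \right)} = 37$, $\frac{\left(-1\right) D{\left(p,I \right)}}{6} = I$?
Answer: $\sqrt{85906334} \approx 9268.6$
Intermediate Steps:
$D{\left(p,I \right)} = - 6 I$
$E{\left(j \right)} = j$ ($E{\left(j \right)} = j + 0 = j$)
$s{\left(L,o \right)} = -4 - 6 o + L o$ ($s{\left(L,o \right)} = -4 + \left(o L - 6 o\right) = -4 + \left(L o - 6 o\right) = -4 + \left(- 6 o + L o\right) = -4 - 6 o + L o$)
$\sqrt{s{\left(\left(-942 - 857\right) \left(-444 - 843\right),P{\left(E{\left(1 \right)} \right)} \right)} + 239979} = \sqrt{\left(-4 - 222 + \left(-942 - 857\right) \left(-444 - 843\right) 37\right) + 239979} = \sqrt{\left(-4 - 222 + \left(-1799\right) \left(-1287\right) 37\right) + 239979} = \sqrt{\left(-4 - 222 + 2315313 \cdot 37\right) + 239979} = \sqrt{\left(-4 - 222 + 85666581\right) + 239979} = \sqrt{85666355 + 239979} = \sqrt{85906334}$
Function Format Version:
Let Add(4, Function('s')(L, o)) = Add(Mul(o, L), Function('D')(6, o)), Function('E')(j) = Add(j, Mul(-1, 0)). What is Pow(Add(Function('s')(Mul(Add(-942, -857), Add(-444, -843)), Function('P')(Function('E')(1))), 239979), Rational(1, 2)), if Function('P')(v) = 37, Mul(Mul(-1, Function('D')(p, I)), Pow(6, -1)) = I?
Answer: Pow(85906334, Rational(1, 2)) ≈ 9268.6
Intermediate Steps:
Function('D')(p, I) = Mul(-6, I)
Function('E')(j) = j (Function('E')(j) = Add(j, 0) = j)
Function('s')(L, o) = Add(-4, Mul(-6, o), Mul(L, o)) (Function('s')(L, o) = Add(-4, Add(Mul(o, L), Mul(-6, o))) = Add(-4, Add(Mul(L, o), Mul(-6, o))) = Add(-4, Add(Mul(-6, o), Mul(L, o))) = Add(-4, Mul(-6, o), Mul(L, o)))
Pow(Add(Function('s')(Mul(Add(-942, -857), Add(-444, -843)), Function('P')(Function('E')(1))), 239979), Rational(1, 2)) = Pow(Add(Add(-4, Mul(-6, 37), Mul(Mul(Add(-942, -857), Add(-444, -843)), 37)), 239979), Rational(1, 2)) = Pow(Add(Add(-4, -222, Mul(Mul(-1799, -1287), 37)), 239979), Rational(1, 2)) = Pow(Add(Add(-4, -222, Mul(2315313, 37)), 239979), Rational(1, 2)) = Pow(Add(Add(-4, -222, 85666581), 239979), Rational(1, 2)) = Pow(Add(85666355, 239979), Rational(1, 2)) = Pow(85906334, Rational(1, 2))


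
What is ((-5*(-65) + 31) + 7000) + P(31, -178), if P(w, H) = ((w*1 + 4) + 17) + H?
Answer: 7230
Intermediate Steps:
P(w, H) = 21 + H + w (P(w, H) = ((w + 4) + 17) + H = ((4 + w) + 17) + H = (21 + w) + H = 21 + H + w)
((-5*(-65) + 31) + 7000) + P(31, -178) = ((-5*(-65) + 31) + 7000) + (21 - 178 + 31) = ((325 + 31) + 7000) - 126 = (356 + 7000) - 126 = 7356 - 126 = 7230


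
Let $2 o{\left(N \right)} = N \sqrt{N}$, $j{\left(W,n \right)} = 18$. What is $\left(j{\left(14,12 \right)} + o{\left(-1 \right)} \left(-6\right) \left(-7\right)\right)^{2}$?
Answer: $-117 - 756 i \approx -117.0 - 756.0 i$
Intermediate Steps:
$o{\left(N \right)} = \frac{N^{\frac{3}{2}}}{2}$ ($o{\left(N \right)} = \frac{N \sqrt{N}}{2} = \frac{N^{\frac{3}{2}}}{2}$)
$\left(j{\left(14,12 \right)} + o{\left(-1 \right)} \left(-6\right) \left(-7\right)\right)^{2} = \left(18 + \frac{\left(-1\right)^{\frac{3}{2}}}{2} \left(-6\right) \left(-7\right)\right)^{2} = \left(18 + \frac{\left(-1\right) i}{2} \left(-6\right) \left(-7\right)\right)^{2} = \left(18 + - \frac{i}{2} \left(-6\right) \left(-7\right)\right)^{2} = \left(18 + 3 i \left(-7\right)\right)^{2} = \left(18 - 21 i\right)^{2}$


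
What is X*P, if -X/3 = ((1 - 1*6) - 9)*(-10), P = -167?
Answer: 70140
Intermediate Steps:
X = -420 (X = -3*((1 - 1*6) - 9)*(-10) = -3*((1 - 6) - 9)*(-10) = -3*(-5 - 9)*(-10) = -(-42)*(-10) = -3*140 = -420)
X*P = -420*(-167) = 70140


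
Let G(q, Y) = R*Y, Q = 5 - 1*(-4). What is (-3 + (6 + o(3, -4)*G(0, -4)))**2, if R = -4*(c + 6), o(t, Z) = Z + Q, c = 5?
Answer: 779689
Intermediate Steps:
Q = 9 (Q = 5 + 4 = 9)
o(t, Z) = 9 + Z (o(t, Z) = Z + 9 = 9 + Z)
R = -44 (R = -4*(5 + 6) = -4*11 = -44)
G(q, Y) = -44*Y
(-3 + (6 + o(3, -4)*G(0, -4)))**2 = (-3 + (6 + (9 - 4)*(-44*(-4))))**2 = (-3 + (6 + 5*176))**2 = (-3 + (6 + 880))**2 = (-3 + 886)**2 = 883**2 = 779689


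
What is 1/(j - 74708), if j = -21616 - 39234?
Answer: -1/135558 ≈ -7.3769e-6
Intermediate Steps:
j = -60850
1/(j - 74708) = 1/(-60850 - 74708) = 1/(-135558) = -1/135558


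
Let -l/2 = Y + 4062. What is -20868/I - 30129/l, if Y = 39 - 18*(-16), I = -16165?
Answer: 20309533/4299890 ≈ 4.7233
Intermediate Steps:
Y = 327 (Y = 39 + 288 = 327)
l = -8778 (l = -2*(327 + 4062) = -2*4389 = -8778)
-20868/I - 30129/l = -20868/(-16165) - 30129/(-8778) = -20868*(-1/16165) - 30129*(-1/8778) = 20868/16165 + 913/266 = 20309533/4299890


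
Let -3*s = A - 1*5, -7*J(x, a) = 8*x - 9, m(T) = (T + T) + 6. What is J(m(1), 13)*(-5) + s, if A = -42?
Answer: 1154/21 ≈ 54.952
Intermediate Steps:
m(T) = 6 + 2*T (m(T) = 2*T + 6 = 6 + 2*T)
J(x, a) = 9/7 - 8*x/7 (J(x, a) = -(8*x - 9)/7 = -(-9 + 8*x)/7 = 9/7 - 8*x/7)
s = 47/3 (s = -(-42 - 1*5)/3 = -(-42 - 5)/3 = -⅓*(-47) = 47/3 ≈ 15.667)
J(m(1), 13)*(-5) + s = (9/7 - 8*(6 + 2*1)/7)*(-5) + 47/3 = (9/7 - 8*(6 + 2)/7)*(-5) + 47/3 = (9/7 - 8/7*8)*(-5) + 47/3 = (9/7 - 64/7)*(-5) + 47/3 = -55/7*(-5) + 47/3 = 275/7 + 47/3 = 1154/21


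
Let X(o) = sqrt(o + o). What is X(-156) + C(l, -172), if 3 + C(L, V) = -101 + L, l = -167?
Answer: -271 + 2*I*sqrt(78) ≈ -271.0 + 17.664*I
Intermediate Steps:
X(o) = sqrt(2)*sqrt(o) (X(o) = sqrt(2*o) = sqrt(2)*sqrt(o))
C(L, V) = -104 + L (C(L, V) = -3 + (-101 + L) = -104 + L)
X(-156) + C(l, -172) = sqrt(2)*sqrt(-156) + (-104 - 167) = sqrt(2)*(2*I*sqrt(39)) - 271 = 2*I*sqrt(78) - 271 = -271 + 2*I*sqrt(78)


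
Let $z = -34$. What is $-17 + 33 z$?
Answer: $-1139$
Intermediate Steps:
$-17 + 33 z = -17 + 33 \left(-34\right) = -17 - 1122 = -1139$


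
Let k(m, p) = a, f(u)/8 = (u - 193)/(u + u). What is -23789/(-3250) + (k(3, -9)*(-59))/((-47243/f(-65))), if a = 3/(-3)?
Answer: 1120819327/153539750 ≈ 7.2999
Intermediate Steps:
a = -1 (a = 3*(-1/3) = -1)
f(u) = 4*(-193 + u)/u (f(u) = 8*((u - 193)/(u + u)) = 8*((-193 + u)/((2*u))) = 8*((-193 + u)*(1/(2*u))) = 8*((-193 + u)/(2*u)) = 4*(-193 + u)/u)
k(m, p) = -1
-23789/(-3250) + (k(3, -9)*(-59))/((-47243/f(-65))) = -23789/(-3250) + (-1*(-59))/((-47243/(4 - 772/(-65)))) = -23789*(-1/3250) + 59/((-47243/(4 - 772*(-1/65)))) = 23789/3250 + 59/((-47243/(4 + 772/65))) = 23789/3250 + 59/((-47243/1032/65)) = 23789/3250 + 59/((-47243*65/1032)) = 23789/3250 + 59/(-3070795/1032) = 23789/3250 + 59*(-1032/3070795) = 23789/3250 - 60888/3070795 = 1120819327/153539750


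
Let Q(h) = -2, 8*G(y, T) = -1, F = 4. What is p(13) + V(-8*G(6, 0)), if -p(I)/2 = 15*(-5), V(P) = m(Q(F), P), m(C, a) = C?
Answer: 148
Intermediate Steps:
G(y, T) = -⅛ (G(y, T) = (⅛)*(-1) = -⅛)
V(P) = -2
p(I) = 150 (p(I) = -30*(-5) = -2*(-75) = 150)
p(13) + V(-8*G(6, 0)) = 150 - 2 = 148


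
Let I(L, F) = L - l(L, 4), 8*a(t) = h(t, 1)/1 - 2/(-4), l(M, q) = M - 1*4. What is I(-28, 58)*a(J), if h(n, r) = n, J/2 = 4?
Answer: 17/4 ≈ 4.2500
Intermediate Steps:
J = 8 (J = 2*4 = 8)
l(M, q) = -4 + M (l(M, q) = M - 4 = -4 + M)
a(t) = 1/16 + t/8 (a(t) = (t/1 - 2/(-4))/8 = (t*1 - 2*(-¼))/8 = (t + ½)/8 = (½ + t)/8 = 1/16 + t/8)
I(L, F) = 4 (I(L, F) = L - (-4 + L) = L + (4 - L) = 4)
I(-28, 58)*a(J) = 4*(1/16 + (⅛)*8) = 4*(1/16 + 1) = 4*(17/16) = 17/4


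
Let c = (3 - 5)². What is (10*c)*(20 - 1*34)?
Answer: -560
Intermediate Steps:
c = 4 (c = (-2)² = 4)
(10*c)*(20 - 1*34) = (10*4)*(20 - 1*34) = 40*(20 - 34) = 40*(-14) = -560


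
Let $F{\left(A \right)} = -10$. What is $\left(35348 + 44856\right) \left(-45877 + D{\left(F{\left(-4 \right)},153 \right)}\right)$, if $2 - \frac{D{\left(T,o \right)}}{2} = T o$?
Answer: $-3433773852$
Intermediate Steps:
$D{\left(T,o \right)} = 4 - 2 T o$
$\left(35348 + 44856\right) \left(-45877 + D{\left(F{\left(-4 \right)},153 \right)}\right) = \left(35348 + 44856\right) \left(-45877 - \left(-4 - 3060\right)\right) = 80204 \left(-45877 + \left(4 + 3060\right)\right) = 80204 \left(-45877 + 3064\right) = 80204 \left(-42813\right) = -3433773852$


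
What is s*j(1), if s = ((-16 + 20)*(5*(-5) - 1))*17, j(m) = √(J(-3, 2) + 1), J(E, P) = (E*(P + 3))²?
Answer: -1768*√226 ≈ -26579.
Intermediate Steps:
J(E, P) = E²*(3 + P)² (J(E, P) = (E*(3 + P))² = E²*(3 + P)²)
j(m) = √226 (j(m) = √((-3)²*(3 + 2)² + 1) = √(9*5² + 1) = √(9*25 + 1) = √(225 + 1) = √226)
s = -1768 (s = (4*(-25 - 1))*17 = (4*(-26))*17 = -104*17 = -1768)
s*j(1) = -1768*√226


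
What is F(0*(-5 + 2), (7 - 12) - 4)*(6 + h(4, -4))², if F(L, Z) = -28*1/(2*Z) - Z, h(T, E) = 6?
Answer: 1520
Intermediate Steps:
F(L, Z) = -Z - 14/Z (F(L, Z) = -28*1/(2*Z) - Z = -14/Z - Z = -Z - 14/Z)
F(0*(-5 + 2), (7 - 12) - 4)*(6 + h(4, -4))² = (-((7 - 12) - 4) - 14/((7 - 12) - 4))*(6 + 6)² = (-(-5 - 4) - 14/(-5 - 4))*12² = (-1*(-9) - 14/(-9))*144 = (9 - 14*(-⅑))*144 = (9 + 14/9)*144 = (95/9)*144 = 1520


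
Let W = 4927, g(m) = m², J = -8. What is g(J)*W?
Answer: 315328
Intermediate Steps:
g(J)*W = (-8)²*4927 = 64*4927 = 315328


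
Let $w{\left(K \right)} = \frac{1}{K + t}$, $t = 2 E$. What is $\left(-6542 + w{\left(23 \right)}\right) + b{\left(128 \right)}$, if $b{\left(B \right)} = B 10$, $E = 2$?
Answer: $- \frac{142073}{27} \approx -5262.0$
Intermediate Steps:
$t = 4$ ($t = 2 \cdot 2 = 4$)
$b{\left(B \right)} = 10 B$
$w{\left(K \right)} = \frac{1}{4 + K}$ ($w{\left(K \right)} = \frac{1}{K + 4} = \frac{1}{4 + K}$)
$\left(-6542 + w{\left(23 \right)}\right) + b{\left(128 \right)} = \left(-6542 + \frac{1}{4 + 23}\right) + 10 \cdot 128 = \left(-6542 + \frac{1}{27}\right) + 1280 = - \frac{176633}{27} + 1280 = - \frac{142073}{27}$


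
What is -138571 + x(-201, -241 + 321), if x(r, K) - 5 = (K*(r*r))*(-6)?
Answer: -19531046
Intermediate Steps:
x(r, K) = 5 - 6*K*r² (x(r, K) = 5 + (K*(r*r))*(-6) = 5 + (K*r²)*(-6) = 5 - 6*K*r²)
-138571 + x(-201, -241 + 321) = -138571 + (5 - 6*(-241 + 321)*(-201)²) = -138571 + (5 - 6*80*40401) = -138571 + (5 - 19392480) = -138571 - 19392475 = -19531046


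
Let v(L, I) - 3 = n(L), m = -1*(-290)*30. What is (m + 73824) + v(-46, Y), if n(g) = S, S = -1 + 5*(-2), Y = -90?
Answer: 82516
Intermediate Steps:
S = -11 (S = -1 - 10 = -11)
n(g) = -11
m = 8700 (m = 290*30 = 8700)
v(L, I) = -8 (v(L, I) = 3 - 11 = -8)
(m + 73824) + v(-46, Y) = (8700 + 73824) - 8 = 82524 - 8 = 82516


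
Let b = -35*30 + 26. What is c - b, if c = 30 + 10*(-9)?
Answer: 964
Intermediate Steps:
b = -1024 (b = -1050 + 26 = -1024)
c = -60 (c = 30 - 90 = -60)
c - b = -60 - 1*(-1024) = -60 + 1024 = 964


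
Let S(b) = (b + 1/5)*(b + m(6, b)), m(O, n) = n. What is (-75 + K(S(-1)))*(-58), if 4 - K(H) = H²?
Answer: 106662/25 ≈ 4266.5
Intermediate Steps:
S(b) = 2*b*(⅕ + b) (S(b) = (b + 1/5)*(b + b) = (b + ⅕)*(2*b) = (⅕ + b)*(2*b) = 2*b*(⅕ + b))
K(H) = 4 - H²
(-75 + K(S(-1)))*(-58) = (-75 + (4 - ((⅖)*(-1)*(1 + 5*(-1)))²))*(-58) = (-75 + (4 - ((⅖)*(-1)*(1 - 5))²))*(-58) = (-75 + (4 - ((⅖)*(-1)*(-4))²))*(-58) = (-75 + (4 - (8/5)²))*(-58) = (-75 + (4 - 1*64/25))*(-58) = (-75 + (4 - 64/25))*(-58) = (-75 + 36/25)*(-58) = -1839/25*(-58) = 106662/25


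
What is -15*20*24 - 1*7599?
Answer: -14799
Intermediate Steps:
-15*20*24 - 1*7599 = -300*24 - 7599 = -7200 - 7599 = -14799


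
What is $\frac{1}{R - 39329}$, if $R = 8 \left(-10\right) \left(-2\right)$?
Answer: $- \frac{1}{39169} \approx -2.553 \cdot 10^{-5}$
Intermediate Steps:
$R = 160$ ($R = \left(-80\right) \left(-2\right) = 160$)
$\frac{1}{R - 39329} = \frac{1}{160 - 39329} = \frac{1}{-39169} = - \frac{1}{39169}$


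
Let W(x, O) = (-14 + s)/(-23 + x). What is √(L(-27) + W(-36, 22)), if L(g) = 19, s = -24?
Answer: √68381/59 ≈ 4.4322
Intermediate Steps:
W(x, O) = -38/(-23 + x) (W(x, O) = (-14 - 24)/(-23 + x) = -38/(-23 + x))
√(L(-27) + W(-36, 22)) = √(19 - 38/(-23 - 36)) = √(19 - 38/(-59)) = √(19 - 38*(-1/59)) = √(19 + 38/59) = √(1159/59) = √68381/59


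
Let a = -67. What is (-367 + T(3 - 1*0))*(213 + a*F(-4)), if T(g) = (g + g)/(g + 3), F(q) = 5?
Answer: 44652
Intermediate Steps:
T(g) = 2*g/(3 + g) (T(g) = (2*g)/(3 + g) = 2*g/(3 + g))
(-367 + T(3 - 1*0))*(213 + a*F(-4)) = (-367 + 2*(3 - 1*0)/(3 + (3 - 1*0)))*(213 - 67*5) = (-367 + 2*(3 + 0)/(3 + (3 + 0)))*(213 - 335) = (-367 + 2*3/(3 + 3))*(-122) = (-367 + 2*3/6)*(-122) = (-367 + 2*3*(⅙))*(-122) = (-367 + 1)*(-122) = -366*(-122) = 44652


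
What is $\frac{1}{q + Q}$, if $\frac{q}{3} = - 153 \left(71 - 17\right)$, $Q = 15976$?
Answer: $- \frac{1}{8810} \approx -0.00011351$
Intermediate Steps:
$q = -24786$ ($q = 3 \left(- 153 \left(71 - 17\right)\right) = 3 \left(\left(-153\right) 54\right) = 3 \left(-8262\right) = -24786$)
$\frac{1}{q + Q} = \frac{1}{-24786 + 15976} = \frac{1}{-8810} = - \frac{1}{8810}$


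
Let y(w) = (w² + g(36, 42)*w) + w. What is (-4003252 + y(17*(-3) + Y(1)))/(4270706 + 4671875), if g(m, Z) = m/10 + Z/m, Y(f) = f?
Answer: -12003121/26827743 ≈ -0.44741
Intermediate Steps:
g(m, Z) = m/10 + Z/m (g(m, Z) = m*(⅒) + Z/m = m/10 + Z/m)
y(w) = w² + 173*w/30 (y(w) = (w² + ((⅒)*36 + 42/36)*w) + w = (w² + (18/5 + 42*(1/36))*w) + w = (w² + (18/5 + 7/6)*w) + w = (w² + 143*w/30) + w = w² + 173*w/30)
(-4003252 + y(17*(-3) + Y(1)))/(4270706 + 4671875) = (-4003252 + (17*(-3) + 1)*(173 + 30*(17*(-3) + 1))/30)/(4270706 + 4671875) = (-4003252 + (-51 + 1)*(173 + 30*(-51 + 1))/30)/8942581 = (-4003252 + (1/30)*(-50)*(173 + 30*(-50)))*(1/8942581) = (-4003252 + (1/30)*(-50)*(173 - 1500))*(1/8942581) = (-4003252 + (1/30)*(-50)*(-1327))*(1/8942581) = (-4003252 + 6635/3)*(1/8942581) = -12003121/3*1/8942581 = -12003121/26827743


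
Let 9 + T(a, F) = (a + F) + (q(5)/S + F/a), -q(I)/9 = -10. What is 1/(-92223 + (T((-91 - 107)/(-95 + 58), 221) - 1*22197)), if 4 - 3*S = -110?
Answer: -139194/15890245375 ≈ -8.7597e-6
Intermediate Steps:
S = 38 (S = 4/3 - ⅓*(-110) = 4/3 + 110/3 = 38)
q(I) = 90 (q(I) = -9*(-10) = 90)
T(a, F) = -126/19 + F + a + F/a (T(a, F) = -9 + ((a + F) + (90/38 + F/a)) = -9 + ((F + a) + (90*(1/38) + F/a)) = -9 + ((F + a) + (45/19 + F/a)) = -9 + (45/19 + F + a + F/a) = -126/19 + F + a + F/a)
1/(-92223 + (T((-91 - 107)/(-95 + 58), 221) - 1*22197)) = 1/(-92223 + ((-126/19 + 221 + (-91 - 107)/(-95 + 58) + 221/(((-91 - 107)/(-95 + 58)))) - 1*22197)) = 1/(-92223 + ((-126/19 + 221 - 198/(-37) + 221/((-198/(-37)))) - 22197)) = 1/(-92223 + ((-126/19 + 221 - 198*(-1/37) + 221/((-198*(-1/37)))) - 22197)) = 1/(-92223 + ((-126/19 + 221 + 198/37 + 221/(198/37)) - 22197)) = 1/(-92223 + ((-126/19 + 221 + 198/37 + 221*(37/198)) - 22197)) = 1/(-92223 + ((-126/19 + 221 + 198/37 + 8177/198) - 22197)) = 1/(-92223 + (36332105/139194 - 22197)) = 1/(-92223 - 3053357113/139194) = 1/(-15890245375/139194) = -139194/15890245375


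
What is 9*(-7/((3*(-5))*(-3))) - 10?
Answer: -57/5 ≈ -11.400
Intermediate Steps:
9*(-7/((3*(-5))*(-3))) - 10 = 9*(-7/((-15*(-3)))) - 10 = 9*(-7/45) - 10 = -7/5 - 10 = -57/5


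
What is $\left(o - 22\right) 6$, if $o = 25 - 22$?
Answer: $-114$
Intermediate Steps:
$o = 3$
$\left(o - 22\right) 6 = \left(3 - 22\right) 6 = \left(-19\right) 6 = -114$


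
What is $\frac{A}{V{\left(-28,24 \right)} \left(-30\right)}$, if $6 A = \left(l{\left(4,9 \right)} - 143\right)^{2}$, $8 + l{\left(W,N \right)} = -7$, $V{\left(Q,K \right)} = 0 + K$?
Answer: $- \frac{6241}{1080} \approx -5.7787$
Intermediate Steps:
$V{\left(Q,K \right)} = K$
$l{\left(W,N \right)} = -15$ ($l{\left(W,N \right)} = -8 - 7 = -15$)
$A = \frac{12482}{3}$ ($A = \frac{\left(-15 - 143\right)^{2}}{6} = \frac{\left(-158\right)^{2}}{6} = \frac{1}{6} \cdot 24964 = \frac{12482}{3} \approx 4160.7$)
$\frac{A}{V{\left(-28,24 \right)} \left(-30\right)} = \frac{12482}{3 \cdot 24 \left(-30\right)} = \frac{12482}{3 \left(-720\right)} = \frac{12482}{3} \left(- \frac{1}{720}\right) = - \frac{6241}{1080}$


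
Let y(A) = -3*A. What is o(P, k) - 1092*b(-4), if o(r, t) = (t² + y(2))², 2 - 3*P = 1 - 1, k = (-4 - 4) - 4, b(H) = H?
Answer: 23412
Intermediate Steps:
k = -12 (k = -8 - 4 = -12)
P = ⅔ (P = ⅔ - (1 - 1)/3 = ⅔ - ⅓*0 = ⅔ + 0 = ⅔ ≈ 0.66667)
o(r, t) = (-6 + t²)² (o(r, t) = (t² - 3*2)² = (t² - 6)² = (-6 + t²)²)
o(P, k) - 1092*b(-4) = (-6 + (-12)²)² - 1092*(-4) = (-6 + 144)² + 4368 = 138² + 4368 = 19044 + 4368 = 23412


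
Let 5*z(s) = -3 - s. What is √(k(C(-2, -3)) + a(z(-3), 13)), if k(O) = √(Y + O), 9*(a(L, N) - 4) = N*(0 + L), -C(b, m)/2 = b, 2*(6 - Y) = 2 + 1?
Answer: √(16 + 2*√34)/2 ≈ 2.6297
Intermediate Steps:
z(s) = -⅗ - s/5 (z(s) = (-3 - s)/5 = -⅗ - s/5)
Y = 9/2 (Y = 6 - (2 + 1)/2 = 6 - ½*3 = 6 - 3/2 = 9/2 ≈ 4.5000)
C(b, m) = -2*b
a(L, N) = 4 + L*N/9 (a(L, N) = 4 + (N*(0 + L))/9 = 4 + (N*L)/9 = 4 + (L*N)/9 = 4 + L*N/9)
k(O) = √(9/2 + O)
√(k(C(-2, -3)) + a(z(-3), 13)) = √(√(18 + 4*(-2*(-2)))/2 + (4 + (⅑)*(-⅗ - ⅕*(-3))*13)) = √(√(18 + 4*4)/2 + (4 + (⅑)*(-⅗ + ⅗)*13)) = √(√(18 + 16)/2 + (4 + (⅑)*0*13)) = √(√34/2 + (4 + 0)) = √(√34/2 + 4) = √(4 + √34/2)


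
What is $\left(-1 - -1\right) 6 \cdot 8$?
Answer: $0$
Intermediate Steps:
$\left(-1 - -1\right) 6 \cdot 8 = \left(-1 + 1\right) 48 = 0 \cdot 48 = 0$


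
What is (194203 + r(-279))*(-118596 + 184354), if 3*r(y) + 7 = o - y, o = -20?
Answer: 12775924546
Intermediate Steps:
r(y) = -9 - y/3 (r(y) = -7/3 + (-20 - y)/3 = -7/3 + (-20/3 - y/3) = -9 - y/3)
(194203 + r(-279))*(-118596 + 184354) = (194203 + (-9 - ⅓*(-279)))*(-118596 + 184354) = (194203 + (-9 + 93))*65758 = (194203 + 84)*65758 = 194287*65758 = 12775924546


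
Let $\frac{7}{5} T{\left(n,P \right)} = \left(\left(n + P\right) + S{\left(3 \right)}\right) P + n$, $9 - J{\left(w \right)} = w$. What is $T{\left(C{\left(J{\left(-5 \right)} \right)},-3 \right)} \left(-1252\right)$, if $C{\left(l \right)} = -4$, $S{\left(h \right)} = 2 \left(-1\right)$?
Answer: $- \frac{143980}{7} \approx -20569.0$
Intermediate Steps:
$J{\left(w \right)} = 9 - w$
$S{\left(h \right)} = -2$
$T{\left(n,P \right)} = \frac{5 n}{7} + \frac{5 P \left(-2 + P + n\right)}{7}$ ($T{\left(n,P \right)} = \frac{5 \left(\left(\left(n + P\right) - 2\right) P + n\right)}{7} = \frac{5 \left(\left(\left(P + n\right) - 2\right) P + n\right)}{7} = \frac{5 \left(\left(-2 + P + n\right) P + n\right)}{7} = \frac{5 \left(P \left(-2 + P + n\right) + n\right)}{7} = \frac{5 \left(n + P \left(-2 + P + n\right)\right)}{7} = \frac{5 n}{7} + \frac{5 P \left(-2 + P + n\right)}{7}$)
$T{\left(C{\left(J{\left(-5 \right)} \right)},-3 \right)} \left(-1252\right) = \left(\left(- \frac{10}{7}\right) \left(-3\right) + \frac{5}{7} \left(-4\right) + \frac{5 \left(-3\right)^{2}}{7} + \frac{5}{7} \left(-3\right) \left(-4\right)\right) \left(-1252\right) = \left(\frac{30}{7} - \frac{20}{7} + \frac{5}{7} \cdot 9 + \frac{60}{7}\right) \left(-1252\right) = \left(\frac{30}{7} - \frac{20}{7} + \frac{45}{7} + \frac{60}{7}\right) \left(-1252\right) = \frac{115}{7} \left(-1252\right) = - \frac{143980}{7}$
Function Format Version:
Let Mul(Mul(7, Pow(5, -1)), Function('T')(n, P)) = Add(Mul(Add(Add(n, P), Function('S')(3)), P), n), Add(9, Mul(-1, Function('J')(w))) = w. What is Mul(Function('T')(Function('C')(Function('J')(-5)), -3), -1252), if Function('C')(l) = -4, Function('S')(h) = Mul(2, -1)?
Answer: Rational(-143980, 7) ≈ -20569.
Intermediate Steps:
Function('J')(w) = Add(9, Mul(-1, w))
Function('S')(h) = -2
Function('T')(n, P) = Add(Mul(Rational(5, 7), n), Mul(Rational(5, 7), P, Add(-2, P, n))) (Function('T')(n, P) = Mul(Rational(5, 7), Add(Mul(Add(Add(n, P), -2), P), n)) = Mul(Rational(5, 7), Add(Mul(Add(Add(P, n), -2), P), n)) = Mul(Rational(5, 7), Add(Mul(Add(-2, P, n), P), n)) = Mul(Rational(5, 7), Add(Mul(P, Add(-2, P, n)), n)) = Mul(Rational(5, 7), Add(n, Mul(P, Add(-2, P, n)))) = Add(Mul(Rational(5, 7), n), Mul(Rational(5, 7), P, Add(-2, P, n))))
Mul(Function('T')(Function('C')(Function('J')(-5)), -3), -1252) = Mul(Add(Mul(Rational(-10, 7), -3), Mul(Rational(5, 7), -4), Mul(Rational(5, 7), Pow(-3, 2)), Mul(Rational(5, 7), -3, -4)), -1252) = Mul(Add(Rational(30, 7), Rational(-20, 7), Mul(Rational(5, 7), 9), Rational(60, 7)), -1252) = Mul(Add(Rational(30, 7), Rational(-20, 7), Rational(45, 7), Rational(60, 7)), -1252) = Mul(Rational(115, 7), -1252) = Rational(-143980, 7)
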